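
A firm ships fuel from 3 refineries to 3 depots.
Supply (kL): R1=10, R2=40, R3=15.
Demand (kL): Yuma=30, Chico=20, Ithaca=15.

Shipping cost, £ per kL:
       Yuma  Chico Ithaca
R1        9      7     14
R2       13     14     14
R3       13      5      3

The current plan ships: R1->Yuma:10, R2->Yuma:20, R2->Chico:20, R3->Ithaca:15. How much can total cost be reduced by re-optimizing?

Current plan cost = 10·9 + 20·13 + 20·14 + 15·3 = £675.
Optimal plan:
  R1->Chico: 10 × £7 = £70
  R2->Yuma: 30 × £13 = £390
  R2->Chico: 10 × £14 = £140
  R3->Ithaca: 15 × £3 = £45
Optimal cost = £645.
Saving = 675 − 645 = £30.

30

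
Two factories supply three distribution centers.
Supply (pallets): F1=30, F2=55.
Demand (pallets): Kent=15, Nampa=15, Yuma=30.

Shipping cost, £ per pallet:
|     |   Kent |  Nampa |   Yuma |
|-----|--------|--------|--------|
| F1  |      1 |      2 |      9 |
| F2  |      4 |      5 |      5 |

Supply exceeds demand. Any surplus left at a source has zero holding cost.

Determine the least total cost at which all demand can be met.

An optimal shipping plan:
  F1–Kent: 15 × £1 = £15
  F1–Nampa: 15 × £2 = £30
  F2–Yuma: 30 × £5 = £150
Total = 15 + 30 + 150 = £195.
(Supply check: F1 ships 30; F2 ships 30.)

195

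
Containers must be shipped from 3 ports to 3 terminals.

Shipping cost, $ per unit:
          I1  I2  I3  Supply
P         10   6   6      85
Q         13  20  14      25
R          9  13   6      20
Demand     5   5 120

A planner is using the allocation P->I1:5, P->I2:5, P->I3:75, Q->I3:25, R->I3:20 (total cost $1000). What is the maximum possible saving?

25

Current plan cost = 5·10 + 5·6 + 75·6 + 25·14 + 20·6 = $1000.
Optimal plan:
  P–I2: 5 TEU
  P–I3: 80 TEU
  Q–I1: 5 TEU
  Q–I3: 20 TEU
  R–I3: 20 TEU
Optimal cost = $975.
Saving = 1000 − 975 = $25.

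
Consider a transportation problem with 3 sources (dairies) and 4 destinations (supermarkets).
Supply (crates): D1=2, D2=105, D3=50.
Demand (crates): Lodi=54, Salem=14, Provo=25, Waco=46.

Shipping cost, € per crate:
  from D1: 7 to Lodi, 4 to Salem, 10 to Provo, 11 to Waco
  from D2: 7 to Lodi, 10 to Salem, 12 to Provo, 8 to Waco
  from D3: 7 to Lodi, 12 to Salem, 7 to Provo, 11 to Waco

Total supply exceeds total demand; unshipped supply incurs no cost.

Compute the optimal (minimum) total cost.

One minimum-cost allocation:
  D1–Salem: 2 × €4 = €8
  D2–Lodi: 47 × €7 = €329
  D2–Salem: 12 × €10 = €120
  D2–Waco: 46 × €8 = €368
  D3–Lodi: 7 × €7 = €49
  D3–Provo: 25 × €7 = €175
Total = 8 + 329 + 120 + 368 + 49 + 175 = €1049.

1049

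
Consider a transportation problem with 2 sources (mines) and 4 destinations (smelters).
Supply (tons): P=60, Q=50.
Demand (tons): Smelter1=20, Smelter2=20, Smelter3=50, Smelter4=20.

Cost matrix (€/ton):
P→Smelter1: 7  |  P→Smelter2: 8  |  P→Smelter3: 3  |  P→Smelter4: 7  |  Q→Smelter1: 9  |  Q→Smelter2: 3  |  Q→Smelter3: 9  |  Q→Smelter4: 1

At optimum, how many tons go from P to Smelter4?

0

Solving gives:
  P→Smelter1: 10 tons
  P→Smelter3: 50 tons
  Q→Smelter1: 10 tons
  Q→Smelter2: 20 tons
  Q→Smelter4: 20 tons
Total cost = €390.
The route P→Smelter4 is not used.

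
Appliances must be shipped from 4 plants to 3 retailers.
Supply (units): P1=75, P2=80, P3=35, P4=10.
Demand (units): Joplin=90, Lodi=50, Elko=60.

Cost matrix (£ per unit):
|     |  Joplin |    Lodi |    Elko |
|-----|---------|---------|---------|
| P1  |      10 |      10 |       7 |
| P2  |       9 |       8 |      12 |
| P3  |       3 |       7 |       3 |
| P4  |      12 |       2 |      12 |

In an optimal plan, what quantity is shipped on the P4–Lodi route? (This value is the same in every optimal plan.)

10

Solving gives:
  P1 to Joplin: 15 × £10 = £150
  P1 to Elko: 60 × £7 = £420
  P2 to Joplin: 40 × £9 = £360
  P2 to Lodi: 40 × £8 = £320
  P3 to Joplin: 35 × £3 = £105
  P4 to Lodi: 10 × £2 = £20
Total cost = £1375.
So P4→Lodi carries 10 units.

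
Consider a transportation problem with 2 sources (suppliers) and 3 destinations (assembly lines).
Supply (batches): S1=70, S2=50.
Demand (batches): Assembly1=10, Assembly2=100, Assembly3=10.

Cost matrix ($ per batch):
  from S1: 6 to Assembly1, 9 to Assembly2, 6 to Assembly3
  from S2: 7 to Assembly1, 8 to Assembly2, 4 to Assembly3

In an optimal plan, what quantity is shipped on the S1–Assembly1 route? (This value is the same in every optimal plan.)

10

Solving gives:
  S1 to Assembly1: 10 × $6 = $60
  S1 to Assembly2: 60 × $9 = $540
  S2 to Assembly2: 40 × $8 = $320
  S2 to Assembly3: 10 × $4 = $40
Total cost = $960.
So S1→Assembly1 carries 10 batches.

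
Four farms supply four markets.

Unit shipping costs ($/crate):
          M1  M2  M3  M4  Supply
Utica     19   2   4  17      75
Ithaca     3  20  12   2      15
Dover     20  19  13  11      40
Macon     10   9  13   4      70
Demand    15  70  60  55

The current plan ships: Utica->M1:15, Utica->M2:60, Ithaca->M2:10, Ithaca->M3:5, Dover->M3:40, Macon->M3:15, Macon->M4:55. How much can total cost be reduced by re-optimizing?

490

Current plan cost = 15·19 + 60·2 + 10·20 + 5·12 + 40·13 + 15·13 + 55·4 = $1600.
Optimal plan:
  Utica->M2: 55 × $2 = $110
  Utica->M3: 20 × $4 = $80
  Ithaca->M1: 15 × $3 = $45
  Dover->M3: 40 × $13 = $520
  Macon->M2: 15 × $9 = $135
  Macon->M4: 55 × $4 = $220
Optimal cost = $1110.
Saving = 1600 − 1110 = $490.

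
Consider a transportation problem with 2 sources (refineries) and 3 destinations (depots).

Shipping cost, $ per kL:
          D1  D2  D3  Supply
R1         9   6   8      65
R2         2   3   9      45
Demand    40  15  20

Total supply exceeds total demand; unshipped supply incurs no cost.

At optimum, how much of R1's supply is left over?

35

An optimal plan:
  R1->D2: 10 kL
  R1->D3: 20 kL
  R2->D1: 40 kL
  R2->D2: 5 kL
Total cost = $315.
R1 ships 30 of its 65, leaving 35.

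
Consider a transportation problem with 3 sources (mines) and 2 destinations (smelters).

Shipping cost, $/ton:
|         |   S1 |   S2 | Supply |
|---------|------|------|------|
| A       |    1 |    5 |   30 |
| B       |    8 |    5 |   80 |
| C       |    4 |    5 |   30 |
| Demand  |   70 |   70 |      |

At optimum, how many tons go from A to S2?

The minimum-cost plan:
  A–S1: 30 × $1 = $30
  B–S1: 10 × $8 = $80
  B–S2: 70 × $5 = $350
  C–S1: 30 × $4 = $120
Total cost = $580.
The route A→S2 is not used.

0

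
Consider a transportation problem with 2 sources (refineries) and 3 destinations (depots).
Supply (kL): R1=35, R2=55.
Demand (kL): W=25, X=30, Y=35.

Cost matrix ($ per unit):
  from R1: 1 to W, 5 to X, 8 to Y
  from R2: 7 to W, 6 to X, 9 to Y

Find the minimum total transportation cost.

510

Optimal allocation:
  R1–W: 25 × $1 = $25
  R1–X: 10 × $5 = $50
  R2–X: 20 × $6 = $120
  R2–Y: 35 × $9 = $315
Total = 25 + 50 + 120 + 315 = $510.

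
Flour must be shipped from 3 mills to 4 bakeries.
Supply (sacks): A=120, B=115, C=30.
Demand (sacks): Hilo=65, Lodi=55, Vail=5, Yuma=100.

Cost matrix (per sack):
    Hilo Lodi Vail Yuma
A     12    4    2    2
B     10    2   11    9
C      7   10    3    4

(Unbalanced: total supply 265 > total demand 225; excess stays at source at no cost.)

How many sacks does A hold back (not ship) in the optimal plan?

Minimum-cost shipments:
  A–Vail: 5 × 2 = 10
  A–Yuma: 100 × 2 = 200
  B–Hilo: 35 × 10 = 350
  B–Lodi: 55 × 2 = 110
  C–Hilo: 30 × 7 = 210
Total cost = 880.
A ships 105 of its 120, leaving 15.

15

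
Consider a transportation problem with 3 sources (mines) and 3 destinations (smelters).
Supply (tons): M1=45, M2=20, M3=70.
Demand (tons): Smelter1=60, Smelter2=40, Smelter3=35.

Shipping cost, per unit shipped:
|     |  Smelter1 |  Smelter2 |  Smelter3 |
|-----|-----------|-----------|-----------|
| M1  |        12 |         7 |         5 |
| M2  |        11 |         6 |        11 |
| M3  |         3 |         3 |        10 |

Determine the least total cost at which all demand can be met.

One minimum-cost allocation:
  M1–Smelter2: 10 tons
  M1–Smelter3: 35 tons
  M2–Smelter2: 20 tons
  M3–Smelter1: 60 tons
  M3–Smelter2: 10 tons
Total cost = 575.

575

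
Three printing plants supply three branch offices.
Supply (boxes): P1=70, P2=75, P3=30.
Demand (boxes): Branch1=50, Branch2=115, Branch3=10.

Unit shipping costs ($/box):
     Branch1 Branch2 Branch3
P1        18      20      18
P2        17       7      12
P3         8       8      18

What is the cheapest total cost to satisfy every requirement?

2045

One minimum-cost allocation:
  P1–Branch1: 50 × $18 = $900
  P1–Branch2: 10 × $20 = $200
  P1–Branch3: 10 × $18 = $180
  P2–Branch2: 75 × $7 = $525
  P3–Branch2: 30 × $8 = $240
Total = 900 + 200 + 180 + 525 + 240 = $2045.
(Supply check: P1 ships 70; P2 ships 75; P3 ships 30.)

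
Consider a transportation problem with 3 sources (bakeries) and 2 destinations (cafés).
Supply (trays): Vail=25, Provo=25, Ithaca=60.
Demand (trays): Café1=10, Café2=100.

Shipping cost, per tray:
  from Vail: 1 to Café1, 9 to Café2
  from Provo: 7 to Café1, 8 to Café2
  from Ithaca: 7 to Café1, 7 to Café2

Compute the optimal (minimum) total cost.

One minimum-cost allocation:
  Vail->Café1: 10 × 1 = 10
  Vail->Café2: 15 × 9 = 135
  Provo->Café2: 25 × 8 = 200
  Ithaca->Café2: 60 × 7 = 420
Total = 10 + 135 + 200 + 420 = 765.
(Supply check: Vail ships 25; Provo ships 25; Ithaca ships 60.)

765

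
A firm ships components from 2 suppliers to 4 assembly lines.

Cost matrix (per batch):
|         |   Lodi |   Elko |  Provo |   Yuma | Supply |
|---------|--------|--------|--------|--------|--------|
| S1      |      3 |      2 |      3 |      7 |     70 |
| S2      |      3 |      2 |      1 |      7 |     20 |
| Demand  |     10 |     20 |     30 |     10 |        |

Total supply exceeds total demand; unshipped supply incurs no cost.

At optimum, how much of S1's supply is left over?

An optimal plan:
  S1–Lodi: 10 × 3 = 30
  S1–Elko: 20 × 2 = 40
  S1–Provo: 10 × 3 = 30
  S1–Yuma: 10 × 7 = 70
  S2–Provo: 20 × 1 = 20
Total cost = 190.
S1 ships 50 of its 70, leaving 20.

20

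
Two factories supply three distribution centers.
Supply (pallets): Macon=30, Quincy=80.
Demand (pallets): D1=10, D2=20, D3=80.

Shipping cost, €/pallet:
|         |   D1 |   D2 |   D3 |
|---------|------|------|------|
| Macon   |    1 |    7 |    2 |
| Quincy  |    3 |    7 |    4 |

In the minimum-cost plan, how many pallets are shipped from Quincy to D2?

20

The minimum-cost plan:
  Macon to D1: 10 pallets
  Macon to D3: 20 pallets
  Quincy to D2: 20 pallets
  Quincy to D3: 60 pallets
Total cost = €430.
So Quincy→D2 carries 20 pallets.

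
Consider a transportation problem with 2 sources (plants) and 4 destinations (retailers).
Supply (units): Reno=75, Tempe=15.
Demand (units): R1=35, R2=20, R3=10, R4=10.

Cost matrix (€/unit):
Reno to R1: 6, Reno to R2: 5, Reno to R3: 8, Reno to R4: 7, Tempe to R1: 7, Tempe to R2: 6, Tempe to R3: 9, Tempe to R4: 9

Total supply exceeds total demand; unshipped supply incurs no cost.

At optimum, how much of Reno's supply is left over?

An optimal plan:
  Reno->R1: 35 × €6 = €210
  Reno->R2: 20 × €5 = €100
  Reno->R3: 10 × €8 = €80
  Reno->R4: 10 × €7 = €70
Total cost = €460.
Reno ships 75 of its 75, leaving 0.

0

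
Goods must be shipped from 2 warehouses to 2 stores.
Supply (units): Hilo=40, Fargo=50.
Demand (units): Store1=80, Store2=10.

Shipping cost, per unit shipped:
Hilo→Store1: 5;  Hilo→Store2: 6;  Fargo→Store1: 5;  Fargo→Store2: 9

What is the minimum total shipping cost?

An optimal shipping plan:
  Hilo→Store1: 30 × 5 = 150
  Hilo→Store2: 10 × 6 = 60
  Fargo→Store1: 50 × 5 = 250
Total = 150 + 60 + 250 = 460.
(Supply check: Hilo ships 40; Fargo ships 50.)

460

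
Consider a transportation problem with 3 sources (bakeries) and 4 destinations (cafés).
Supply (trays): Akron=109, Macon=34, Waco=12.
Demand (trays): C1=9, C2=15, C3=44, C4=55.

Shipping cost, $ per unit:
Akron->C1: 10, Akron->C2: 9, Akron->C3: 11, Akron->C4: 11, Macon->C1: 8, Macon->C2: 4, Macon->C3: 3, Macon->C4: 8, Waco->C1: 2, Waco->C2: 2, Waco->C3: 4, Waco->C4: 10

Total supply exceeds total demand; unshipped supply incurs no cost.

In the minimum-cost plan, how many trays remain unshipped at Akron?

Minimum-cost shipments:
  Akron→C2: 12 × $9 = $108
  Akron→C3: 10 × $11 = $110
  Akron→C4: 55 × $11 = $605
  Macon→C3: 34 × $3 = $102
  Waco→C1: 9 × $2 = $18
  Waco→C2: 3 × $2 = $6
Total cost = $949.
Akron ships 77 of its 109, leaving 32.

32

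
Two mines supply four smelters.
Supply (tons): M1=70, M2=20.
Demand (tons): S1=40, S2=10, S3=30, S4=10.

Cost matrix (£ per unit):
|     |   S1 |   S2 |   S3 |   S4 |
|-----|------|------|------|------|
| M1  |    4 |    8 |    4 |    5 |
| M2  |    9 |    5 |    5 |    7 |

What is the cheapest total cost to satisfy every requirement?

One minimum-cost allocation:
  M1 to S1: 40 × £4 = £160
  M1 to S3: 20 × £4 = £80
  M1 to S4: 10 × £5 = £50
  M2 to S2: 10 × £5 = £50
  M2 to S3: 10 × £5 = £50
Total = 160 + 80 + 50 + 50 + 50 = £390.

390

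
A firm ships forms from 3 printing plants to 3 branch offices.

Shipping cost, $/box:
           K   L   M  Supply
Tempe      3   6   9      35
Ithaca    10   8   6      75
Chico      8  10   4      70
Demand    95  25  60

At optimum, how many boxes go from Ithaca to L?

Solving gives:
  Tempe–K: 35 × $3 = $105
  Ithaca–K: 50 × $10 = $500
  Ithaca–L: 25 × $8 = $200
  Chico–K: 10 × $8 = $80
  Chico–M: 60 × $4 = $240
Total cost = $1125.
So Ithaca→L carries 25 boxes.

25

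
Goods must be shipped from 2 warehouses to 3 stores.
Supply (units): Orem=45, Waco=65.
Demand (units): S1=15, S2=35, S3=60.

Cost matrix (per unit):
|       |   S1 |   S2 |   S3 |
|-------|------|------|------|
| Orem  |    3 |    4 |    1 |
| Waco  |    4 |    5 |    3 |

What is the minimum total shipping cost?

One minimum-cost allocation:
  Orem–S3: 45 × 1 = 45
  Waco–S1: 15 × 4 = 60
  Waco–S2: 35 × 5 = 175
  Waco–S3: 15 × 3 = 45
Total = 45 + 60 + 175 + 45 = 325.
(Supply check: Orem ships 45; Waco ships 65.)

325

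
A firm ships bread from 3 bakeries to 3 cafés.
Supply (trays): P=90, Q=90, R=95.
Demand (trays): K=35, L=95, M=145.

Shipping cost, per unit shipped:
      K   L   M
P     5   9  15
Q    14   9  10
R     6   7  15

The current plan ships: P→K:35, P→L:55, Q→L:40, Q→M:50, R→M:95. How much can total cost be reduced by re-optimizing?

Current plan cost = 35·5 + 55·9 + 40·9 + 50·10 + 95·15 = 2955.
Optimal plan:
  P->K: 35 trays
  P->M: 55 trays
  Q->M: 90 trays
  R->L: 95 trays
Optimal cost = 2565.
Saving = 2955 − 2565 = 390.

390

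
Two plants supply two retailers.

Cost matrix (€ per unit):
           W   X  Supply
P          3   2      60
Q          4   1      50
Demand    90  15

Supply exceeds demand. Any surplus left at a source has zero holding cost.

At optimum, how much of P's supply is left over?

0

An optimal plan:
  P–W: 60 × €3 = €180
  Q–W: 30 × €4 = €120
  Q–X: 15 × €1 = €15
Total cost = €315.
P ships 60 of its 60, leaving 0.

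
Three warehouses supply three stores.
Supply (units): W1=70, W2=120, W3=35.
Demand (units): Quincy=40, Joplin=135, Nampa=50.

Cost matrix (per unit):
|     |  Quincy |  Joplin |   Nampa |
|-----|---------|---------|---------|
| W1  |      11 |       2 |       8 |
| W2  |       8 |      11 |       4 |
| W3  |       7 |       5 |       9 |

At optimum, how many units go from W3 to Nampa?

The minimum-cost plan:
  W1→Joplin: 70 units
  W2→Quincy: 40 units
  W2→Joplin: 30 units
  W2→Nampa: 50 units
  W3→Joplin: 35 units
Total cost = 1165.
The route W3→Nampa is not used.

0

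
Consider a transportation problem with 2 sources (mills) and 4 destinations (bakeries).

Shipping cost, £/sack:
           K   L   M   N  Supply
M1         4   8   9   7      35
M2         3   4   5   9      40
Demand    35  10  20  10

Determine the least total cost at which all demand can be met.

An optimal shipping plan:
  M1→K: 25 × £4 = £100
  M1→N: 10 × £7 = £70
  M2→K: 10 × £3 = £30
  M2→L: 10 × £4 = £40
  M2→M: 20 × £5 = £100
Total = 100 + 70 + 30 + 40 + 100 = £340.
(Supply check: M1 ships 35; M2 ships 40.)

340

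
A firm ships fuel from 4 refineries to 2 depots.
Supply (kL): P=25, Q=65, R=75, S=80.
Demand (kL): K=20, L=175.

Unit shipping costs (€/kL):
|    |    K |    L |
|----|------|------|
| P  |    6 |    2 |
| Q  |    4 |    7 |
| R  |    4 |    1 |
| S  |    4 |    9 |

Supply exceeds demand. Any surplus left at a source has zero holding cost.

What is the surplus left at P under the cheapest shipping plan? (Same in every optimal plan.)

0

Minimum-cost shipments:
  P→L: 25 kL
  Q→L: 65 kL
  R→L: 75 kL
  S→K: 20 kL
  S→L: 10 kL
Total cost = €750.
P ships 25 of its 25, leaving 0.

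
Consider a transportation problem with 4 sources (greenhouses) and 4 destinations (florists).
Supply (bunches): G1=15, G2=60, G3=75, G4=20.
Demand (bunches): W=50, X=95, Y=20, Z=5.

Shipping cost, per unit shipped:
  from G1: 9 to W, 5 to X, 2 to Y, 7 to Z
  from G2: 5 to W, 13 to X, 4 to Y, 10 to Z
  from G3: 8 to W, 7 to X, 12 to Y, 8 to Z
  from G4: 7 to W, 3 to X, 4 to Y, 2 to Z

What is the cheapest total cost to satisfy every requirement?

915

One minimum-cost allocation:
  G1–X: 5 × 5 = 25
  G1–Y: 10 × 2 = 20
  G2–W: 50 × 5 = 250
  G2–Y: 10 × 4 = 40
  G3–X: 75 × 7 = 525
  G4–X: 15 × 3 = 45
  G4–Z: 5 × 2 = 10
Total = 25 + 20 + 250 + 40 + 525 + 45 + 10 = 915.
(Supply check: G1 ships 15; G2 ships 60; G3 ships 75; G4 ships 20.)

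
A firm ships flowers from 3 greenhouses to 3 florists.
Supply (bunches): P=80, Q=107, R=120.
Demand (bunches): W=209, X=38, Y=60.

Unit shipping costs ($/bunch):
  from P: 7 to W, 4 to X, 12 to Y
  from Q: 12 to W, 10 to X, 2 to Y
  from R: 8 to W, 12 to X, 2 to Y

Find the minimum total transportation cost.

Optimal allocation:
  P to W: 42 × $7 = $294
  P to X: 38 × $4 = $152
  Q to W: 47 × $12 = $564
  Q to Y: 60 × $2 = $120
  R to W: 120 × $8 = $960
Total = 294 + 152 + 564 + 120 + 960 = $2090.
(Supply check: P ships 80; Q ships 107; R ships 120.)

2090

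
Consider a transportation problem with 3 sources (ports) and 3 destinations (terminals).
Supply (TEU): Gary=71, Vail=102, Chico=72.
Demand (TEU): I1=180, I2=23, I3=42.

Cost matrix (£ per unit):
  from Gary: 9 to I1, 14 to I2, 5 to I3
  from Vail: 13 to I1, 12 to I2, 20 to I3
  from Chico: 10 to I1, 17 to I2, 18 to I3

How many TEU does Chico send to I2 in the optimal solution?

0

The minimum-cost plan:
  Gary–I1: 29 × £9 = £261
  Gary–I3: 42 × £5 = £210
  Vail–I1: 79 × £13 = £1027
  Vail–I2: 23 × £12 = £276
  Chico–I1: 72 × £10 = £720
Total cost = £2494.
The route Chico→I2 is not used.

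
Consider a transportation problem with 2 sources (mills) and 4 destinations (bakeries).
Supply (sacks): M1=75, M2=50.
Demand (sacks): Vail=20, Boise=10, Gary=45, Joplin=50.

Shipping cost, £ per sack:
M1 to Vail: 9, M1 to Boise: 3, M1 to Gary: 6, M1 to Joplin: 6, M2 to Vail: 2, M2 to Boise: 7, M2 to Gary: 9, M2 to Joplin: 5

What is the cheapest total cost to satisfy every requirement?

An optimal shipping plan:
  M1→Boise: 10 sacks
  M1→Gary: 45 sacks
  M1→Joplin: 20 sacks
  M2→Vail: 20 sacks
  M2→Joplin: 30 sacks
Total cost = £610.

610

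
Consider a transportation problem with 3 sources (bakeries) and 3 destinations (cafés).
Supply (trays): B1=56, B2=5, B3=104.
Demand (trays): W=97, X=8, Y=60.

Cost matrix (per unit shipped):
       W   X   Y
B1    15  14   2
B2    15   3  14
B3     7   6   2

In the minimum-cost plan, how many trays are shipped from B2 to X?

Optimal shipments:
  B1→Y: 56 trays
  B2→X: 5 trays
  B3→W: 97 trays
  B3→X: 3 trays
  B3→Y: 4 trays
Total cost = 832.
So B2→X carries 5 trays.

5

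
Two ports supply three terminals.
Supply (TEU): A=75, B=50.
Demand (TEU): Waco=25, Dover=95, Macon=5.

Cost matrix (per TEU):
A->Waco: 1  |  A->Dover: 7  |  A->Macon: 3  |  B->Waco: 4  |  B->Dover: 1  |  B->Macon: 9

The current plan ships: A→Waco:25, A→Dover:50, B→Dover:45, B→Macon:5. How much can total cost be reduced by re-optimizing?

60

Current plan cost = 25·1 + 50·7 + 45·1 + 5·9 = 465.
Optimal plan:
  A–Waco: 25 × 1 = 25
  A–Dover: 45 × 7 = 315
  A–Macon: 5 × 3 = 15
  B–Dover: 50 × 1 = 50
Optimal cost = 405.
Saving = 465 − 405 = 60.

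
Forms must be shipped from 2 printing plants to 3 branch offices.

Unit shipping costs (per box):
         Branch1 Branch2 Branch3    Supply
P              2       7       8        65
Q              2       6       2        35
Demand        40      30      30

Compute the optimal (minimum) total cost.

One minimum-cost allocation:
  P→Branch1: 40 × 2 = 80
  P→Branch2: 25 × 7 = 175
  Q→Branch2: 5 × 6 = 30
  Q→Branch3: 30 × 2 = 60
Total = 80 + 175 + 30 + 60 = 345.

345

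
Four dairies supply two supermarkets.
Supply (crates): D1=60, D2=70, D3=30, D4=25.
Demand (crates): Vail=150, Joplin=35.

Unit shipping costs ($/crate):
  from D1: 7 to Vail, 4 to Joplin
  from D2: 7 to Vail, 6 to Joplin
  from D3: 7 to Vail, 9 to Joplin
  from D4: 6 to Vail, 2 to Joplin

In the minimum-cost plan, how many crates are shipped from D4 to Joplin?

Optimal shipments:
  D1 to Vail: 50 crates
  D1 to Joplin: 10 crates
  D2 to Vail: 70 crates
  D3 to Vail: 30 crates
  D4 to Joplin: 25 crates
Total cost = $1140.
So D4→Joplin carries 25 crates.

25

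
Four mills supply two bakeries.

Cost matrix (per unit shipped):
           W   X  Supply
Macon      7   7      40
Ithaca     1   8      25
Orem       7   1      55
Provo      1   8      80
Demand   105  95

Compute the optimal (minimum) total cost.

440

An optimal shipping plan:
  Macon to X: 40 × 7 = 280
  Ithaca to W: 25 × 1 = 25
  Orem to X: 55 × 1 = 55
  Provo to W: 80 × 1 = 80
Total = 280 + 25 + 55 + 80 = 440.
(Supply check: Macon ships 40; Ithaca ships 25; Orem ships 55; Provo ships 80.)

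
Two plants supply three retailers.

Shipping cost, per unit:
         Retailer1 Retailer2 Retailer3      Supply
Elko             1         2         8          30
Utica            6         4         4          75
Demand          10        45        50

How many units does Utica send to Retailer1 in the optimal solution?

Solving gives:
  Elko→Retailer1: 10 × 1 = 10
  Elko→Retailer2: 20 × 2 = 40
  Utica→Retailer2: 25 × 4 = 100
  Utica→Retailer3: 50 × 4 = 200
Total cost = 350.
The route Utica→Retailer1 is not used.

0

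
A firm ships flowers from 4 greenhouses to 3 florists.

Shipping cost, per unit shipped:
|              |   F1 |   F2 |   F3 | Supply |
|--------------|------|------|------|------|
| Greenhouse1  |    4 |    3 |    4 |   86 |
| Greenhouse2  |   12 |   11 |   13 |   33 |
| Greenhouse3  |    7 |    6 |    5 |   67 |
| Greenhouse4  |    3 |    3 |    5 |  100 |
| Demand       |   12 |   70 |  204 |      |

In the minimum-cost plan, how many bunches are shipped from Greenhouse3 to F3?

67

Optimal shipments:
  Greenhouse1 to F3: 86 bunches
  Greenhouse2 to F3: 33 bunches
  Greenhouse3 to F3: 67 bunches
  Greenhouse4 to F1: 12 bunches
  Greenhouse4 to F2: 70 bunches
  Greenhouse4 to F3: 18 bunches
Total cost = 1444.
So Greenhouse3→F3 carries 67 bunches.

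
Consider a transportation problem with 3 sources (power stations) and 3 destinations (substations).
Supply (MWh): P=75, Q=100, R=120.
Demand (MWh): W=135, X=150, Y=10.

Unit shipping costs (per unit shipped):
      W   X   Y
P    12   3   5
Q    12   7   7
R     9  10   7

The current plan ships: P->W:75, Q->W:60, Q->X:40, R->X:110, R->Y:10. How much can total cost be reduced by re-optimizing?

Current plan cost = 75·12 + 60·12 + 40·7 + 110·10 + 10·7 = 3070.
Optimal plan:
  P->X: 75 × 3 = 225
  Q->W: 15 × 12 = 180
  Q->X: 75 × 7 = 525
  Q->Y: 10 × 7 = 70
  R->W: 120 × 9 = 1080
Optimal cost = 2080.
Saving = 3070 − 2080 = 990.

990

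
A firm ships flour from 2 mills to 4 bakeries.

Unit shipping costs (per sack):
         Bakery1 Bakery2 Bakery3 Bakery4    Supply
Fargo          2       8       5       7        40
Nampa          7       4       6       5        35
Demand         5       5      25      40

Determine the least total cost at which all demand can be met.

375

Optimal allocation:
  Fargo→Bakery1: 5 sacks
  Fargo→Bakery3: 25 sacks
  Fargo→Bakery4: 10 sacks
  Nampa→Bakery2: 5 sacks
  Nampa→Bakery4: 30 sacks
Total cost = 375.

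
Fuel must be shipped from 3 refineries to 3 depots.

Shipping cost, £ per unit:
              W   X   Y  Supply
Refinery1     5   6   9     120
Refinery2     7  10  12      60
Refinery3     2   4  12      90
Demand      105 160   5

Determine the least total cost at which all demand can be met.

1425

A cheapest plan:
  Refinery1->X: 115 × £6 = £690
  Refinery1->Y: 5 × £9 = £45
  Refinery2->W: 60 × £7 = £420
  Refinery3->W: 45 × £2 = £90
  Refinery3->X: 45 × £4 = £180
Total = 690 + 45 + 420 + 90 + 180 = £1425.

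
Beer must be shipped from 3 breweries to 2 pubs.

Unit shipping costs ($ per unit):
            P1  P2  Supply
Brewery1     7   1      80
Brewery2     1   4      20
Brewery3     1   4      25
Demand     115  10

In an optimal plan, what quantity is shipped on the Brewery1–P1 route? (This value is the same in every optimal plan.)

Solving gives:
  Brewery1–P1: 70 × $7 = $490
  Brewery1–P2: 10 × $1 = $10
  Brewery2–P1: 20 × $1 = $20
  Brewery3–P1: 25 × $1 = $25
Total cost = $545.
So Brewery1→P1 carries 70 kegs.

70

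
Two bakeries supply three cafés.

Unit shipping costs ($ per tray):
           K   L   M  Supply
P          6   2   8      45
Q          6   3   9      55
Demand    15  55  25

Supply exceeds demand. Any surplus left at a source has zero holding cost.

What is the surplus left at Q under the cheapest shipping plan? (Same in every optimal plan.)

5

Minimum-cost shipments:
  P–L: 20 × $2 = $40
  P–M: 25 × $8 = $200
  Q–K: 15 × $6 = $90
  Q–L: 35 × $3 = $105
Total cost = $435.
Q ships 50 of its 55, leaving 5.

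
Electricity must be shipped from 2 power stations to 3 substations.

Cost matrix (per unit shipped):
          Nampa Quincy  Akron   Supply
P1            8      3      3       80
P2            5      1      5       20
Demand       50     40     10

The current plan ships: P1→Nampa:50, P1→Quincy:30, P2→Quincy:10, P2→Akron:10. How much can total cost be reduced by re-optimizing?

Current plan cost = 50·8 + 30·3 + 10·1 + 10·5 = 550.
Optimal plan:
  P1–Nampa: 30 × 8 = 240
  P1–Quincy: 40 × 3 = 120
  P1–Akron: 10 × 3 = 30
  P2–Nampa: 20 × 5 = 100
Optimal cost = 490.
Saving = 550 − 490 = 60.

60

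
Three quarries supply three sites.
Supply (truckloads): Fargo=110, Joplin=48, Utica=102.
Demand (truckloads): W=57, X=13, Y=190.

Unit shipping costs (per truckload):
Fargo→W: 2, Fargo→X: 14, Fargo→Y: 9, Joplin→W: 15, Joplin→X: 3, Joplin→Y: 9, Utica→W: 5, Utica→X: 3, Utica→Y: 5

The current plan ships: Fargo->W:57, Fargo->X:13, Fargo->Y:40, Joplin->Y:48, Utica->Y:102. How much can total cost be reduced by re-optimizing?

143

Current plan cost = 57·2 + 13·14 + 40·9 + 48·9 + 102·5 = 1598.
Optimal plan:
  Fargo->W: 57 × 2 = 114
  Fargo->Y: 53 × 9 = 477
  Joplin->X: 13 × 3 = 39
  Joplin->Y: 35 × 9 = 315
  Utica->Y: 102 × 5 = 510
Optimal cost = 1455.
Saving = 1598 − 1455 = 143.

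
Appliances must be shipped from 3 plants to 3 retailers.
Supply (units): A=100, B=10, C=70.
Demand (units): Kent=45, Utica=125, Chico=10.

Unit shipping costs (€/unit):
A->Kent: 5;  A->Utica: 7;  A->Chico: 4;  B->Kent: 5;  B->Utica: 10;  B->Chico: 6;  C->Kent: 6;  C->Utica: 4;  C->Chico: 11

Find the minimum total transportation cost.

One minimum-cost allocation:
  A–Kent: 35 units
  A–Utica: 55 units
  A–Chico: 10 units
  B–Kent: 10 units
  C–Utica: 70 units
Total cost = €930.

930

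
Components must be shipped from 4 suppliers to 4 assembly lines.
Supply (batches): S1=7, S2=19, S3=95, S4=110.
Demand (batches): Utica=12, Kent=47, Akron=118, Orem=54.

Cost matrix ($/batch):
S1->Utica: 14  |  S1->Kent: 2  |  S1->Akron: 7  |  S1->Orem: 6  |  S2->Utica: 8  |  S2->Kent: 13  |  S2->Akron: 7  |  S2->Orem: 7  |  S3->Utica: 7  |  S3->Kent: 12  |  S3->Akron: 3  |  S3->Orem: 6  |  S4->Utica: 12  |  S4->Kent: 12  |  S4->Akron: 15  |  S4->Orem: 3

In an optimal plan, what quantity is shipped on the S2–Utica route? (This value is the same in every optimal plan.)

Optimal shipments:
  S1->Kent: 7 × $2 = $14
  S2->Akron: 19 × $7 = $133
  S3->Akron: 95 × $3 = $285
  S4->Utica: 12 × $12 = $144
  S4->Kent: 40 × $12 = $480
  S4->Akron: 4 × $15 = $60
  S4->Orem: 54 × $3 = $162
Total cost = $1278.
The route S2→Utica is not used.

0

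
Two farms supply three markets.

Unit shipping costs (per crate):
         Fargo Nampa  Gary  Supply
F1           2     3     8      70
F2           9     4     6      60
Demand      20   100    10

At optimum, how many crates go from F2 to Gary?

10

Solving gives:
  F1->Fargo: 20 × 2 = 40
  F1->Nampa: 50 × 3 = 150
  F2->Nampa: 50 × 4 = 200
  F2->Gary: 10 × 6 = 60
Total cost = 450.
So F2→Gary carries 10 crates.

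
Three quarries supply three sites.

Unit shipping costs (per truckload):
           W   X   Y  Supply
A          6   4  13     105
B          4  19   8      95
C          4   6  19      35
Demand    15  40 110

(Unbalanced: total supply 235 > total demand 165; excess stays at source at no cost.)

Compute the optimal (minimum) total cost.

A cheapest plan:
  A to X: 40 truckloads
  A to Y: 15 truckloads
  B to Y: 95 truckloads
  C to W: 15 truckloads
Total cost = 1175.

1175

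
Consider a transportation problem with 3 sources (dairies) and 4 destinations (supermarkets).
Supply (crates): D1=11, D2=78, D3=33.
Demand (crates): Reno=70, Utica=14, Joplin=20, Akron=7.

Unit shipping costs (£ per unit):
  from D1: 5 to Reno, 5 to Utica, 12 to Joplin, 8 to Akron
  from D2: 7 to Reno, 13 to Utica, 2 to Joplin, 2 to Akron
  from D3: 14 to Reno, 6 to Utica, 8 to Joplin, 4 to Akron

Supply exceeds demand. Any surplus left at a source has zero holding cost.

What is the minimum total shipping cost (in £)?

An optimal shipping plan:
  D1→Reno: 11 × £5 = £55
  D2→Reno: 59 × £7 = £413
  D2→Joplin: 19 × £2 = £38
  D3→Utica: 14 × £6 = £84
  D3→Joplin: 1 × £8 = £8
  D3→Akron: 7 × £4 = £28
Total = 55 + 413 + 38 + 84 + 8 + 28 = £626.

626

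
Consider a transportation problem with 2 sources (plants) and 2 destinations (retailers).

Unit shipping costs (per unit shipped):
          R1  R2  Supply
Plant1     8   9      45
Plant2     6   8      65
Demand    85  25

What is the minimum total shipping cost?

775

An optimal shipping plan:
  Plant1->R1: 20 × 8 = 160
  Plant1->R2: 25 × 9 = 225
  Plant2->R1: 65 × 6 = 390
Total = 160 + 225 + 390 = 775.
(Supply check: Plant1 ships 45; Plant2 ships 65.)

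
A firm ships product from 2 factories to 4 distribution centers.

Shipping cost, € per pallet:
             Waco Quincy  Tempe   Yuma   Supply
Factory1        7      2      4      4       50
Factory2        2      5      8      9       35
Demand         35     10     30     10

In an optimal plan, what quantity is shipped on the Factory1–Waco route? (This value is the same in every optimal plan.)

The minimum-cost plan:
  Factory1 to Quincy: 10 pallets
  Factory1 to Tempe: 30 pallets
  Factory1 to Yuma: 10 pallets
  Factory2 to Waco: 35 pallets
Total cost = €250.
The route Factory1→Waco is not used.

0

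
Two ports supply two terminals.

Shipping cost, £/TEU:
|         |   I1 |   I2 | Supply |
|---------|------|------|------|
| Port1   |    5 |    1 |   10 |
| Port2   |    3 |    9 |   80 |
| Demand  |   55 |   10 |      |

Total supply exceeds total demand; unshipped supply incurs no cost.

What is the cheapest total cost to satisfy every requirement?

175

Optimal allocation:
  Port1–I2: 10 × £1 = £10
  Port2–I1: 55 × £3 = £165
Total = 10 + 165 = £175.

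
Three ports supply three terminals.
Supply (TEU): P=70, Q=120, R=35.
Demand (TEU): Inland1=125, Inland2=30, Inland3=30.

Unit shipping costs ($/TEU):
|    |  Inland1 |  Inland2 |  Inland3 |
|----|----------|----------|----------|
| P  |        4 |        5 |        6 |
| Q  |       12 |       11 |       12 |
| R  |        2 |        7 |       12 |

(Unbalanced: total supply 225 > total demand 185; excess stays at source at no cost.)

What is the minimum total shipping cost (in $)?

An optimal shipping plan:
  P–Inland1: 70 × $4 = $280
  Q–Inland1: 20 × $12 = $240
  Q–Inland2: 30 × $11 = $330
  Q–Inland3: 30 × $12 = $360
  R–Inland1: 35 × $2 = $70
Total = 280 + 240 + 330 + 360 + 70 = $1280.

1280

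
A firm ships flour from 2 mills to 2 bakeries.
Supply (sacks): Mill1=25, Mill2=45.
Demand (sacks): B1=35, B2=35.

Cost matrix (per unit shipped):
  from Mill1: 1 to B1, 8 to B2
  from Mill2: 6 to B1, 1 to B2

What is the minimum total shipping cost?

Optimal allocation:
  Mill1 to B1: 25 × 1 = 25
  Mill2 to B1: 10 × 6 = 60
  Mill2 to B2: 35 × 1 = 35
Total = 25 + 60 + 35 = 120.

120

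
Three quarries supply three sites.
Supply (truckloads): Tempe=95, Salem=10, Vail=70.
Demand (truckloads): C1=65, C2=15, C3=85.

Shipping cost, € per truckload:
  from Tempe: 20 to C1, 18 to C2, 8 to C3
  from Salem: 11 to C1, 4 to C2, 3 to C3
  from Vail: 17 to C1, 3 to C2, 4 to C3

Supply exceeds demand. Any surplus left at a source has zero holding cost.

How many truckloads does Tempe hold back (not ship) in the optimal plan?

Minimum-cost shipments:
  Tempe–C1: 55 × €20 = €1100
  Tempe–C3: 30 × €8 = €240
  Salem–C1: 10 × €11 = €110
  Vail–C2: 15 × €3 = €45
  Vail–C3: 55 × €4 = €220
Total cost = €1715.
Tempe ships 85 of its 95, leaving 10.

10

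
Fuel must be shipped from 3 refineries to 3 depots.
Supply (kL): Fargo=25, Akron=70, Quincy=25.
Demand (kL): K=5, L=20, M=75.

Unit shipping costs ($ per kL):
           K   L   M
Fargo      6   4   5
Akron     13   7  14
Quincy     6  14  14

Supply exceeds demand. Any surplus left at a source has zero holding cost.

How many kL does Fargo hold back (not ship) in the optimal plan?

Minimum-cost shipments:
  Fargo to M: 25 × $5 = $125
  Akron to L: 20 × $7 = $140
  Akron to M: 50 × $14 = $700
  Quincy to K: 5 × $6 = $30
Total cost = $995.
Fargo ships 25 of its 25, leaving 0.

0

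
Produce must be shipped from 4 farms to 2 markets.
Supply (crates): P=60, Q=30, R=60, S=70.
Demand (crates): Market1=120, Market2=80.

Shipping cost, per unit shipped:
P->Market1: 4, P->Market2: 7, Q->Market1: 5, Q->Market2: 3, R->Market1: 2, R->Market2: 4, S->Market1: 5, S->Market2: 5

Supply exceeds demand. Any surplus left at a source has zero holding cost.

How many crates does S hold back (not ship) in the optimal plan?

20

An optimal plan:
  P→Market1: 60 × 4 = 240
  Q→Market2: 30 × 3 = 90
  R→Market1: 60 × 2 = 120
  S→Market2: 50 × 5 = 250
Total cost = 700.
S ships 50 of its 70, leaving 20.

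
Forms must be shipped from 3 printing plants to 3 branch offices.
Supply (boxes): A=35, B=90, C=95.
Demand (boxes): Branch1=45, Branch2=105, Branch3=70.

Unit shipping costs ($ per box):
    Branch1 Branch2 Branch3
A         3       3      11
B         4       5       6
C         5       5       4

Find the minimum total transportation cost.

915

Optimal allocation:
  A to Branch2: 35 boxes
  B to Branch1: 45 boxes
  B to Branch2: 45 boxes
  C to Branch2: 25 boxes
  C to Branch3: 70 boxes
Total cost = $915.
(Supply check: A ships 35; B ships 90; C ships 95.)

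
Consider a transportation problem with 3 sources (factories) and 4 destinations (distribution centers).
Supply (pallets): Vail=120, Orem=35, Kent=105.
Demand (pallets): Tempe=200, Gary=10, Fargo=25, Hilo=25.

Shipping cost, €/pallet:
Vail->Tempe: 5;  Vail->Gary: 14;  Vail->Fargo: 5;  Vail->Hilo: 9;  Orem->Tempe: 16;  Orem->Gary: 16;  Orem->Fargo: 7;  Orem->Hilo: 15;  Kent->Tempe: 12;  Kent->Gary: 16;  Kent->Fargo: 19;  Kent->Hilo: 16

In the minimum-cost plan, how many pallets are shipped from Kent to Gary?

Optimal shipments:
  Vail->Tempe: 105 × €5 = €525
  Vail->Hilo: 15 × €9 = €135
  Orem->Fargo: 25 × €7 = €175
  Orem->Hilo: 10 × €15 = €150
  Kent->Tempe: 95 × €12 = €1140
  Kent->Gary: 10 × €16 = €160
Total cost = €2285.
So Kent→Gary carries 10 pallets.

10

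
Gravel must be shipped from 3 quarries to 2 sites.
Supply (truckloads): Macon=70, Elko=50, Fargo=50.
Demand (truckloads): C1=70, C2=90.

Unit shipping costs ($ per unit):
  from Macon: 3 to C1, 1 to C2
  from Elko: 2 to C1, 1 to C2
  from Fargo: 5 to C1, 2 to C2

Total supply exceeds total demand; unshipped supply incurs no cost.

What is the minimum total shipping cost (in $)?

Optimal allocation:
  Macon–C1: 20 × $3 = $60
  Macon–C2: 50 × $1 = $50
  Elko–C1: 50 × $2 = $100
  Fargo–C2: 40 × $2 = $80
Total = 60 + 50 + 100 + 80 = $290.

290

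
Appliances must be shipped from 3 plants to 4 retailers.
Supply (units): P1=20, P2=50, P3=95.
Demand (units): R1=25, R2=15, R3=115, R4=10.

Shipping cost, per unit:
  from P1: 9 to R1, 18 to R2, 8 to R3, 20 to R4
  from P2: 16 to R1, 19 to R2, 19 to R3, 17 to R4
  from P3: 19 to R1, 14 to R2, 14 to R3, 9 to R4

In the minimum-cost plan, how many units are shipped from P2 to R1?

25

Solving gives:
  P1–R3: 20 × 8 = 160
  P2–R1: 25 × 16 = 400
  P2–R2: 15 × 19 = 285
  P2–R3: 10 × 19 = 190
  P3–R3: 85 × 14 = 1190
  P3–R4: 10 × 9 = 90
Total cost = 2315.
So P2→R1 carries 25 units.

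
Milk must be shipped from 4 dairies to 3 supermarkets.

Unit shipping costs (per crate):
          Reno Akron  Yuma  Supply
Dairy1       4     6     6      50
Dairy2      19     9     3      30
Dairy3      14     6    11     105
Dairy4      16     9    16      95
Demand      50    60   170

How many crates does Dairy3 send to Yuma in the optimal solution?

105

The minimum-cost plan:
  Dairy1 to Reno: 50 × 4 = 200
  Dairy2 to Yuma: 30 × 3 = 90
  Dairy3 to Yuma: 105 × 11 = 1155
  Dairy4 to Akron: 60 × 9 = 540
  Dairy4 to Yuma: 35 × 16 = 560
Total cost = 2545.
So Dairy3→Yuma carries 105 crates.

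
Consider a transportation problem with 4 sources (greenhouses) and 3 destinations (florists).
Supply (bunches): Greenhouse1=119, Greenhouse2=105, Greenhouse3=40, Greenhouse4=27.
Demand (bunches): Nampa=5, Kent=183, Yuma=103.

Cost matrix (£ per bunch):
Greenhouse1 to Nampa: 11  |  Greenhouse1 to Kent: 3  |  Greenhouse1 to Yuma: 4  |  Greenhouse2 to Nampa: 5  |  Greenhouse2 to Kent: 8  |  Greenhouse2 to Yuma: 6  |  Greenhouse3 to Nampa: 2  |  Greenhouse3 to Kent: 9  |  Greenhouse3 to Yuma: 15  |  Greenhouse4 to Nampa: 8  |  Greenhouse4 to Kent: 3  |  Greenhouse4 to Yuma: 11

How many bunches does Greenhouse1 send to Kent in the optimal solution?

Optimal shipments:
  Greenhouse1 to Kent: 119 × £3 = £357
  Greenhouse2 to Kent: 2 × £8 = £16
  Greenhouse2 to Yuma: 103 × £6 = £618
  Greenhouse3 to Nampa: 5 × £2 = £10
  Greenhouse3 to Kent: 35 × £9 = £315
  Greenhouse4 to Kent: 27 × £3 = £81
Total cost = £1397.
So Greenhouse1→Kent carries 119 bunches.

119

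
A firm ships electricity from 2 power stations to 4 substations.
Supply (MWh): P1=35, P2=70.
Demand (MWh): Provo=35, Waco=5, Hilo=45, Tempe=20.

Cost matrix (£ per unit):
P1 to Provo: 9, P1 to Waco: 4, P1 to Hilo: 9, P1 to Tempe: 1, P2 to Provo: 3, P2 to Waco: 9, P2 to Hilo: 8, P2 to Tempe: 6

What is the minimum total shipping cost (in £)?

515

An optimal shipping plan:
  P1→Waco: 5 × £4 = £20
  P1→Hilo: 10 × £9 = £90
  P1→Tempe: 20 × £1 = £20
  P2→Provo: 35 × £3 = £105
  P2→Hilo: 35 × £8 = £280
Total = 20 + 90 + 20 + 105 + 280 = £515.
(Supply check: P1 ships 35; P2 ships 70.)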